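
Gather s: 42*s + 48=42*s + 48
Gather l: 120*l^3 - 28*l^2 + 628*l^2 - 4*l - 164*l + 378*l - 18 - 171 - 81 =120*l^3 + 600*l^2 + 210*l - 270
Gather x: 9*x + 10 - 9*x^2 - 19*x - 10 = -9*x^2 - 10*x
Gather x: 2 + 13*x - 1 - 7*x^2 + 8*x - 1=-7*x^2 + 21*x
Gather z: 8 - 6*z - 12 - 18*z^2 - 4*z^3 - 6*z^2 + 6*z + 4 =-4*z^3 - 24*z^2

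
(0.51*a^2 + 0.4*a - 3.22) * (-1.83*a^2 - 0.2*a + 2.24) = -0.9333*a^4 - 0.834*a^3 + 6.955*a^2 + 1.54*a - 7.2128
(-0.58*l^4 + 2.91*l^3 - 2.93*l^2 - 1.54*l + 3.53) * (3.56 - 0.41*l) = 0.2378*l^5 - 3.2579*l^4 + 11.5609*l^3 - 9.7994*l^2 - 6.9297*l + 12.5668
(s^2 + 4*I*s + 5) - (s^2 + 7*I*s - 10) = -3*I*s + 15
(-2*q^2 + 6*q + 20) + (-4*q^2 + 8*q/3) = -6*q^2 + 26*q/3 + 20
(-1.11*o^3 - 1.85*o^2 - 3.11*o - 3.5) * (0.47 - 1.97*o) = 2.1867*o^4 + 3.1228*o^3 + 5.2572*o^2 + 5.4333*o - 1.645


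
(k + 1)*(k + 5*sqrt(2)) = k^2 + k + 5*sqrt(2)*k + 5*sqrt(2)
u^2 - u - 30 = (u - 6)*(u + 5)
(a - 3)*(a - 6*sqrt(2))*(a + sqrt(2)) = a^3 - 5*sqrt(2)*a^2 - 3*a^2 - 12*a + 15*sqrt(2)*a + 36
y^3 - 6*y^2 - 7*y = y*(y - 7)*(y + 1)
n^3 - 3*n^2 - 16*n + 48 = (n - 4)*(n - 3)*(n + 4)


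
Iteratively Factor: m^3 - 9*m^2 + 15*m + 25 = (m + 1)*(m^2 - 10*m + 25) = (m - 5)*(m + 1)*(m - 5)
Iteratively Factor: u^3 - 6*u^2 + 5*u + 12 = (u + 1)*(u^2 - 7*u + 12) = (u - 3)*(u + 1)*(u - 4)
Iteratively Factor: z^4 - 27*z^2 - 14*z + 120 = (z + 4)*(z^3 - 4*z^2 - 11*z + 30) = (z - 5)*(z + 4)*(z^2 + z - 6) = (z - 5)*(z - 2)*(z + 4)*(z + 3)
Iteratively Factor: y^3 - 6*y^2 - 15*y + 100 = (y - 5)*(y^2 - y - 20) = (y - 5)^2*(y + 4)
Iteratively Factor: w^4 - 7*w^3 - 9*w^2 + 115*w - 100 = (w + 4)*(w^3 - 11*w^2 + 35*w - 25) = (w - 1)*(w + 4)*(w^2 - 10*w + 25) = (w - 5)*(w - 1)*(w + 4)*(w - 5)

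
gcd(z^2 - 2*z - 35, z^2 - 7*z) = z - 7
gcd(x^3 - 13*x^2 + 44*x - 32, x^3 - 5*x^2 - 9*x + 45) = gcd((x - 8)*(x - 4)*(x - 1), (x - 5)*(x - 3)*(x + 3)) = 1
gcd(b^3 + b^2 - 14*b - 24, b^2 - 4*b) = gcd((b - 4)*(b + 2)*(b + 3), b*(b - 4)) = b - 4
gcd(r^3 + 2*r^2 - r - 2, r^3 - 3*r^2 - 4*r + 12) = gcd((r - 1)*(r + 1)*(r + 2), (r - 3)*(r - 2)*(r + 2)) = r + 2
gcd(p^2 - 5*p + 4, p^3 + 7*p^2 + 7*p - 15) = p - 1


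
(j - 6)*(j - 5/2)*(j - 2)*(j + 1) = j^4 - 19*j^3/2 + 43*j^2/2 + 2*j - 30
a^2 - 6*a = a*(a - 6)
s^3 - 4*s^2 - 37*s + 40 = (s - 8)*(s - 1)*(s + 5)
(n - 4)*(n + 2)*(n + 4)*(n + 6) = n^4 + 8*n^3 - 4*n^2 - 128*n - 192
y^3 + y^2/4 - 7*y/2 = y*(y - 7/4)*(y + 2)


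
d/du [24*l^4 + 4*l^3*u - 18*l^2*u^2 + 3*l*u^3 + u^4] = 4*l^3 - 36*l^2*u + 9*l*u^2 + 4*u^3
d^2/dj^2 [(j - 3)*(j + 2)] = 2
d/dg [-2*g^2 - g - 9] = -4*g - 1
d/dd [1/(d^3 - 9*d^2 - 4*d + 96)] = (-3*d^2 + 18*d + 4)/(d^3 - 9*d^2 - 4*d + 96)^2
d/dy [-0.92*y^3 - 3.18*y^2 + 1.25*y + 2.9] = -2.76*y^2 - 6.36*y + 1.25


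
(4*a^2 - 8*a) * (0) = 0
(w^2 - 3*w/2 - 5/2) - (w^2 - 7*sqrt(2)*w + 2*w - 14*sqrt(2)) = -7*w/2 + 7*sqrt(2)*w - 5/2 + 14*sqrt(2)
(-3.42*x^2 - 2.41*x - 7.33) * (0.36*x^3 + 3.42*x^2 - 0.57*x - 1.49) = -1.2312*x^5 - 12.564*x^4 - 8.9316*x^3 - 18.5991*x^2 + 7.769*x + 10.9217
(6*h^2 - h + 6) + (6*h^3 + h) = 6*h^3 + 6*h^2 + 6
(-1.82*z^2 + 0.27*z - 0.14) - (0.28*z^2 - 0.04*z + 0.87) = -2.1*z^2 + 0.31*z - 1.01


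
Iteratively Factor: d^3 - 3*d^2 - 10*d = (d - 5)*(d^2 + 2*d) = (d - 5)*(d + 2)*(d)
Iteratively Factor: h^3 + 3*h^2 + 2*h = (h + 1)*(h^2 + 2*h) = (h + 1)*(h + 2)*(h)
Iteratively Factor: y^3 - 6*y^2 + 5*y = (y)*(y^2 - 6*y + 5) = y*(y - 5)*(y - 1)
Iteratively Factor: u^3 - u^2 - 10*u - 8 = (u + 2)*(u^2 - 3*u - 4) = (u - 4)*(u + 2)*(u + 1)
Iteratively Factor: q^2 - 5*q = (q)*(q - 5)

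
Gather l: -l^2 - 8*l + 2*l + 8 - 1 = -l^2 - 6*l + 7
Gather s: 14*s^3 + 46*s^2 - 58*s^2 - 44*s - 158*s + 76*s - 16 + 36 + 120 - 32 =14*s^3 - 12*s^2 - 126*s + 108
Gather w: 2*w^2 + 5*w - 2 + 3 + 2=2*w^2 + 5*w + 3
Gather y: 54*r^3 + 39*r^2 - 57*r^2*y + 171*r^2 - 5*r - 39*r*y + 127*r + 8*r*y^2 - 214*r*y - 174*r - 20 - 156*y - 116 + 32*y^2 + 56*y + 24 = 54*r^3 + 210*r^2 - 52*r + y^2*(8*r + 32) + y*(-57*r^2 - 253*r - 100) - 112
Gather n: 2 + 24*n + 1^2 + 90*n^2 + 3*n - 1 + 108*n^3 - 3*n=108*n^3 + 90*n^2 + 24*n + 2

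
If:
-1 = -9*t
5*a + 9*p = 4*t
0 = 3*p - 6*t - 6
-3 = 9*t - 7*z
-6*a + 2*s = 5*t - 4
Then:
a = -176/45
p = 20/9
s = -1211/90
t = 1/9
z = 4/7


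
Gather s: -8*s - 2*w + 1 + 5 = -8*s - 2*w + 6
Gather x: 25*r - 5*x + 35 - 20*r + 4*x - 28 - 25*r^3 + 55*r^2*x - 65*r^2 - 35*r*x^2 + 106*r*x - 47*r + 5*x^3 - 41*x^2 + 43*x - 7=-25*r^3 - 65*r^2 - 42*r + 5*x^3 + x^2*(-35*r - 41) + x*(55*r^2 + 106*r + 42)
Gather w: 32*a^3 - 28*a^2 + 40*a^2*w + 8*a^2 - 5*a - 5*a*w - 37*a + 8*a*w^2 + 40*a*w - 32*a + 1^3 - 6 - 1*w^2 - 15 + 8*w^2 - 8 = 32*a^3 - 20*a^2 - 74*a + w^2*(8*a + 7) + w*(40*a^2 + 35*a) - 28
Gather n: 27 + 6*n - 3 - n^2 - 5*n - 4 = -n^2 + n + 20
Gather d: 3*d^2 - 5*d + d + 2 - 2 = 3*d^2 - 4*d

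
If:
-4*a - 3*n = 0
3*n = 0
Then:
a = 0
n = 0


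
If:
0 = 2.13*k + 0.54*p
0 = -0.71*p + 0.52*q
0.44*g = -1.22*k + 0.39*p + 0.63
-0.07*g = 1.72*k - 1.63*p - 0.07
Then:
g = 1.46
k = -0.00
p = 0.02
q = 0.02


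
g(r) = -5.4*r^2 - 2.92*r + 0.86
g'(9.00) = -100.12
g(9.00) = -462.82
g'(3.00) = -35.32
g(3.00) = -56.50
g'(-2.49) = 23.97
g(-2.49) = -25.35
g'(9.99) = -110.81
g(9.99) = -567.23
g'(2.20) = -26.68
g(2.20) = -31.70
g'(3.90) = -45.04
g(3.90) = -92.66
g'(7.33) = -82.08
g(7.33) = -310.68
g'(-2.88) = 28.18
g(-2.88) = -35.52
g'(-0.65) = 4.10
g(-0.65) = 0.48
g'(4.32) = -49.58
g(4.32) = -112.53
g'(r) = -10.8*r - 2.92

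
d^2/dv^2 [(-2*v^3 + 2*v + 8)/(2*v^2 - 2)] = 8*(3*v^2 + 1)/(v^6 - 3*v^4 + 3*v^2 - 1)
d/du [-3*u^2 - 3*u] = -6*u - 3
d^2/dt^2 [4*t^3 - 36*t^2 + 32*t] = 24*t - 72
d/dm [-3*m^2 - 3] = -6*m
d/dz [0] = 0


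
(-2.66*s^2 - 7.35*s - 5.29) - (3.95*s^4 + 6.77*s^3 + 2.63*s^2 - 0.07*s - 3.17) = -3.95*s^4 - 6.77*s^3 - 5.29*s^2 - 7.28*s - 2.12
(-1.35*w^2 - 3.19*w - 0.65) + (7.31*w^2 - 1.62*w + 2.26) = 5.96*w^2 - 4.81*w + 1.61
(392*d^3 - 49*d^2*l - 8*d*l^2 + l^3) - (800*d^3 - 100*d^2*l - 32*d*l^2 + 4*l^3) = -408*d^3 + 51*d^2*l + 24*d*l^2 - 3*l^3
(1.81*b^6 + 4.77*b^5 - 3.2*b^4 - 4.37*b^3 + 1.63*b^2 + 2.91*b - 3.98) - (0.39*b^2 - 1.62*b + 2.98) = 1.81*b^6 + 4.77*b^5 - 3.2*b^4 - 4.37*b^3 + 1.24*b^2 + 4.53*b - 6.96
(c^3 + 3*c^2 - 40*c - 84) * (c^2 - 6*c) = c^5 - 3*c^4 - 58*c^3 + 156*c^2 + 504*c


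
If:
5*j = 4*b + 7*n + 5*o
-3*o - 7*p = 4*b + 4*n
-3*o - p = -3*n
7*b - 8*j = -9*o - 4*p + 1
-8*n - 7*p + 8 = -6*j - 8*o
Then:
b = -1129/1677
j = -1076/1677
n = 28/1677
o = -212/1677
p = 240/559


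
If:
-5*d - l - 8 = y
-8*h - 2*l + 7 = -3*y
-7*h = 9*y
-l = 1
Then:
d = -196/155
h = 27/31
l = -1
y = -21/31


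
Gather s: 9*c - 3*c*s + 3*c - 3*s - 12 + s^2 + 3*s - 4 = -3*c*s + 12*c + s^2 - 16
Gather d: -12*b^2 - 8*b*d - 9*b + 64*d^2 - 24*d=-12*b^2 - 9*b + 64*d^2 + d*(-8*b - 24)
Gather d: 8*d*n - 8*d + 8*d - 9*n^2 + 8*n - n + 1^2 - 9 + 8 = 8*d*n - 9*n^2 + 7*n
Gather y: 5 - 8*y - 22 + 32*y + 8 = 24*y - 9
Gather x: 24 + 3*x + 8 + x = 4*x + 32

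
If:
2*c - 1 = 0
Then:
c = 1/2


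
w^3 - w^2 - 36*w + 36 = (w - 6)*(w - 1)*(w + 6)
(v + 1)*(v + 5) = v^2 + 6*v + 5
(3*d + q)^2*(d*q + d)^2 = 9*d^4*q^2 + 18*d^4*q + 9*d^4 + 6*d^3*q^3 + 12*d^3*q^2 + 6*d^3*q + d^2*q^4 + 2*d^2*q^3 + d^2*q^2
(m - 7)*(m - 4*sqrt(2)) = m^2 - 7*m - 4*sqrt(2)*m + 28*sqrt(2)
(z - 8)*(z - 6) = z^2 - 14*z + 48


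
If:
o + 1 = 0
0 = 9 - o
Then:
No Solution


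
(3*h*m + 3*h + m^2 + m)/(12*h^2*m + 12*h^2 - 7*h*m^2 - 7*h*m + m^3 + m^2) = (3*h + m)/(12*h^2 - 7*h*m + m^2)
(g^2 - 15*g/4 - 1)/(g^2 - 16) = (g + 1/4)/(g + 4)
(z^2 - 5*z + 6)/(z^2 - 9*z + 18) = (z - 2)/(z - 6)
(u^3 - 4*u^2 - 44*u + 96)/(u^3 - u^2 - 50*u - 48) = (u - 2)/(u + 1)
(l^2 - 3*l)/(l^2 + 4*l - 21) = l/(l + 7)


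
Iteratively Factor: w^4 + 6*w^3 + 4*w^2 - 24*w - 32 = (w + 2)*(w^3 + 4*w^2 - 4*w - 16) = (w - 2)*(w + 2)*(w^2 + 6*w + 8) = (w - 2)*(w + 2)^2*(w + 4)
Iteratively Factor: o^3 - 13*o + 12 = (o - 1)*(o^2 + o - 12) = (o - 1)*(o + 4)*(o - 3)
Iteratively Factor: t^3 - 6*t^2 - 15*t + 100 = (t - 5)*(t^2 - t - 20) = (t - 5)*(t + 4)*(t - 5)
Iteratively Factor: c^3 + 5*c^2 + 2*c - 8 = (c - 1)*(c^2 + 6*c + 8) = (c - 1)*(c + 2)*(c + 4)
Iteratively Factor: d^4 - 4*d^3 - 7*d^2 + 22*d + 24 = (d - 3)*(d^3 - d^2 - 10*d - 8) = (d - 3)*(d + 2)*(d^2 - 3*d - 4) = (d - 3)*(d + 1)*(d + 2)*(d - 4)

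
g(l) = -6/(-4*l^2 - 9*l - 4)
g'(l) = -6*(8*l + 9)/(-4*l^2 - 9*l - 4)^2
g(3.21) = 0.08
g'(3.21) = -0.04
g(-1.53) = -14.76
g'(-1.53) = 117.70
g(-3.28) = 0.34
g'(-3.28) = 0.34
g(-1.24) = -5.94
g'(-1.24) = 5.42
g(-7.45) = 0.04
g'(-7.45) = 0.01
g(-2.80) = 0.59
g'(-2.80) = 0.78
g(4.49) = 0.05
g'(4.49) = -0.02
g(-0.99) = -6.06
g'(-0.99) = -6.62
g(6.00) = 0.03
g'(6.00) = -0.00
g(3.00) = 0.09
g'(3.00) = -0.04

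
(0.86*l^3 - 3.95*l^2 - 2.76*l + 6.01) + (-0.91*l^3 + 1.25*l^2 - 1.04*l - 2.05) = -0.05*l^3 - 2.7*l^2 - 3.8*l + 3.96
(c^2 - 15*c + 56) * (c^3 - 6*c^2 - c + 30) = c^5 - 21*c^4 + 145*c^3 - 291*c^2 - 506*c + 1680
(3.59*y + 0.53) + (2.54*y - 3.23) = 6.13*y - 2.7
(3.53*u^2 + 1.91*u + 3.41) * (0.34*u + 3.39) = 1.2002*u^3 + 12.6161*u^2 + 7.6343*u + 11.5599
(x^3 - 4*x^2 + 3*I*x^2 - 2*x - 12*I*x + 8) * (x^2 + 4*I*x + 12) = x^5 - 4*x^4 + 7*I*x^4 - 2*x^3 - 28*I*x^3 + 8*x^2 + 28*I*x^2 - 24*x - 112*I*x + 96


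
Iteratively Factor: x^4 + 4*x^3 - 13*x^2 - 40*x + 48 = (x - 3)*(x^3 + 7*x^2 + 8*x - 16) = (x - 3)*(x - 1)*(x^2 + 8*x + 16) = (x - 3)*(x - 1)*(x + 4)*(x + 4)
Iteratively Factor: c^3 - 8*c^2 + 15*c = (c)*(c^2 - 8*c + 15) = c*(c - 3)*(c - 5)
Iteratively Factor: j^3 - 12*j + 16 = (j - 2)*(j^2 + 2*j - 8) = (j - 2)^2*(j + 4)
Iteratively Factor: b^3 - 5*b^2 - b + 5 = (b + 1)*(b^2 - 6*b + 5) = (b - 1)*(b + 1)*(b - 5)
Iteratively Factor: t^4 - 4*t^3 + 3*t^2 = (t - 3)*(t^3 - t^2) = (t - 3)*(t - 1)*(t^2) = t*(t - 3)*(t - 1)*(t)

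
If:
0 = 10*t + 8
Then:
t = -4/5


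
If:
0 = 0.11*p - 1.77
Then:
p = 16.09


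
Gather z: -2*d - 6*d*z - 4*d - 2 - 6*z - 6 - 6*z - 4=-6*d + z*(-6*d - 12) - 12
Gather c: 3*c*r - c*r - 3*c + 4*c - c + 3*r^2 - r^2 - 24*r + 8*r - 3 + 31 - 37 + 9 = 2*c*r + 2*r^2 - 16*r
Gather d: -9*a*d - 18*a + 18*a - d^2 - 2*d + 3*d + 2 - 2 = -d^2 + d*(1 - 9*a)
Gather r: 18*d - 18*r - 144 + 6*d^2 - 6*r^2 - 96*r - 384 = 6*d^2 + 18*d - 6*r^2 - 114*r - 528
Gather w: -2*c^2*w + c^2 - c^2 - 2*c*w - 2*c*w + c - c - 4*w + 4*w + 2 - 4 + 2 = w*(-2*c^2 - 4*c)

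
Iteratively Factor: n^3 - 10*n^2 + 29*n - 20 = (n - 1)*(n^2 - 9*n + 20) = (n - 5)*(n - 1)*(n - 4)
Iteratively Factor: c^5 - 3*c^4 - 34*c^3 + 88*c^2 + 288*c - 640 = (c + 4)*(c^4 - 7*c^3 - 6*c^2 + 112*c - 160) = (c - 4)*(c + 4)*(c^3 - 3*c^2 - 18*c + 40) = (c - 4)*(c - 2)*(c + 4)*(c^2 - c - 20) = (c - 5)*(c - 4)*(c - 2)*(c + 4)*(c + 4)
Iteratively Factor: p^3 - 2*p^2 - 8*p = (p - 4)*(p^2 + 2*p) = (p - 4)*(p + 2)*(p)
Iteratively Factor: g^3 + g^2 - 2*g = (g + 2)*(g^2 - g) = g*(g + 2)*(g - 1)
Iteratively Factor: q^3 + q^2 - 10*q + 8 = (q - 1)*(q^2 + 2*q - 8) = (q - 2)*(q - 1)*(q + 4)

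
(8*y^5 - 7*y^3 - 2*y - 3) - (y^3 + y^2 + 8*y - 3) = 8*y^5 - 8*y^3 - y^2 - 10*y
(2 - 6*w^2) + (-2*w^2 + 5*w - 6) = -8*w^2 + 5*w - 4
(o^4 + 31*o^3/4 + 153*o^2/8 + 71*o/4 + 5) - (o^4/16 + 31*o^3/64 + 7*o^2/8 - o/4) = 15*o^4/16 + 465*o^3/64 + 73*o^2/4 + 18*o + 5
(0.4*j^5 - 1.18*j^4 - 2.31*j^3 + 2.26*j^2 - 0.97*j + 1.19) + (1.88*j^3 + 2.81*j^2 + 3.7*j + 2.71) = 0.4*j^5 - 1.18*j^4 - 0.43*j^3 + 5.07*j^2 + 2.73*j + 3.9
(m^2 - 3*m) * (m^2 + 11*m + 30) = m^4 + 8*m^3 - 3*m^2 - 90*m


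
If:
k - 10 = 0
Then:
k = 10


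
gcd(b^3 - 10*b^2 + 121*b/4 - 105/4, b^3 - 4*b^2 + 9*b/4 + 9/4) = b - 3/2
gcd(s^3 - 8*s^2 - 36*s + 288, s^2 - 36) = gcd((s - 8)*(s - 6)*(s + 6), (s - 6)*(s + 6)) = s^2 - 36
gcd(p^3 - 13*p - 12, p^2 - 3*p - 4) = p^2 - 3*p - 4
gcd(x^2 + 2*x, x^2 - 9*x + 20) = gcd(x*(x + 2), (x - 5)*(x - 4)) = 1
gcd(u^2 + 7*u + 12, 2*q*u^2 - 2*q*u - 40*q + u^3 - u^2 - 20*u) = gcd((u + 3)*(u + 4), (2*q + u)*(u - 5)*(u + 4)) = u + 4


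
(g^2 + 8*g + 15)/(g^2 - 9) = (g + 5)/(g - 3)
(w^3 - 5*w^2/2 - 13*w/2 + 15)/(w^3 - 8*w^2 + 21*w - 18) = (w + 5/2)/(w - 3)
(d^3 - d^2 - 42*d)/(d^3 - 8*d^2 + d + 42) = d*(d + 6)/(d^2 - d - 6)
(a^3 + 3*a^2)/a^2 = a + 3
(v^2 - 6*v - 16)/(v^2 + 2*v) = (v - 8)/v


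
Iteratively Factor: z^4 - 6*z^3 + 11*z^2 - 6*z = (z)*(z^3 - 6*z^2 + 11*z - 6) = z*(z - 1)*(z^2 - 5*z + 6) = z*(z - 2)*(z - 1)*(z - 3)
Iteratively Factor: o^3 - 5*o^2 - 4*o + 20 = (o + 2)*(o^2 - 7*o + 10) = (o - 2)*(o + 2)*(o - 5)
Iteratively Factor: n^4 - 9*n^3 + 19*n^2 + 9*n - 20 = (n + 1)*(n^3 - 10*n^2 + 29*n - 20) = (n - 1)*(n + 1)*(n^2 - 9*n + 20) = (n - 5)*(n - 1)*(n + 1)*(n - 4)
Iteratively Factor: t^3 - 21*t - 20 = (t + 4)*(t^2 - 4*t - 5) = (t - 5)*(t + 4)*(t + 1)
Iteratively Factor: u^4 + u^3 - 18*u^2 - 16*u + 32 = (u + 2)*(u^3 - u^2 - 16*u + 16) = (u - 4)*(u + 2)*(u^2 + 3*u - 4) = (u - 4)*(u + 2)*(u + 4)*(u - 1)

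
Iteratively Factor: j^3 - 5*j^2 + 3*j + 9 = (j - 3)*(j^2 - 2*j - 3) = (j - 3)^2*(j + 1)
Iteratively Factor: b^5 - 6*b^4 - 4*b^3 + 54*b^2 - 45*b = (b - 3)*(b^4 - 3*b^3 - 13*b^2 + 15*b) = (b - 3)*(b - 1)*(b^3 - 2*b^2 - 15*b) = (b - 3)*(b - 1)*(b + 3)*(b^2 - 5*b) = (b - 5)*(b - 3)*(b - 1)*(b + 3)*(b)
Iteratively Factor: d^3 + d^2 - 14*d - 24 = (d - 4)*(d^2 + 5*d + 6) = (d - 4)*(d + 3)*(d + 2)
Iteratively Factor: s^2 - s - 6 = (s - 3)*(s + 2)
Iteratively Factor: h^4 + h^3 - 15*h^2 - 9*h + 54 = (h - 3)*(h^3 + 4*h^2 - 3*h - 18) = (h - 3)*(h + 3)*(h^2 + h - 6) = (h - 3)*(h + 3)^2*(h - 2)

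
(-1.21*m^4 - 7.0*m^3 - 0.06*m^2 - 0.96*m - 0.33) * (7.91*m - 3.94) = -9.5711*m^5 - 50.6026*m^4 + 27.1054*m^3 - 7.3572*m^2 + 1.1721*m + 1.3002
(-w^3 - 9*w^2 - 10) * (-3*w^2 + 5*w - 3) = 3*w^5 + 22*w^4 - 42*w^3 + 57*w^2 - 50*w + 30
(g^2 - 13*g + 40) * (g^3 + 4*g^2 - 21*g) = g^5 - 9*g^4 - 33*g^3 + 433*g^2 - 840*g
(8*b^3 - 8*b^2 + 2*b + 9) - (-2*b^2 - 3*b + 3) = 8*b^3 - 6*b^2 + 5*b + 6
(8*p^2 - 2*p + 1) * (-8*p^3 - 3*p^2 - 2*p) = -64*p^5 - 8*p^4 - 18*p^3 + p^2 - 2*p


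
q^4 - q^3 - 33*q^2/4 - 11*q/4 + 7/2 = (q - 7/2)*(q - 1/2)*(q + 1)*(q + 2)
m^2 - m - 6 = (m - 3)*(m + 2)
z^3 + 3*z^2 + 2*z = z*(z + 1)*(z + 2)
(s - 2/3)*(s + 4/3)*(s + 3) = s^3 + 11*s^2/3 + 10*s/9 - 8/3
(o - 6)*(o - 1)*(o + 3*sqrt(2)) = o^3 - 7*o^2 + 3*sqrt(2)*o^2 - 21*sqrt(2)*o + 6*o + 18*sqrt(2)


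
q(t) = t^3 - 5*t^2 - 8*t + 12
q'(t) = 3*t^2 - 10*t - 8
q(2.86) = -28.38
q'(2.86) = -12.06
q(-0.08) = 12.61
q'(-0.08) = -7.18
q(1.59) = -9.34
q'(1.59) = -16.32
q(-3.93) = -94.48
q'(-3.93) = 77.63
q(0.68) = 4.56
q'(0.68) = -13.41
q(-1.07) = 13.61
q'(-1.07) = 6.13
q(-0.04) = 12.31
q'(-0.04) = -7.60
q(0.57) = 6.00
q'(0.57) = -12.73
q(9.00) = 264.00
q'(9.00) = 145.00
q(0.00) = 12.00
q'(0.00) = -8.00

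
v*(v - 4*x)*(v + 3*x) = v^3 - v^2*x - 12*v*x^2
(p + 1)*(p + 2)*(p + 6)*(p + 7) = p^4 + 16*p^3 + 83*p^2 + 152*p + 84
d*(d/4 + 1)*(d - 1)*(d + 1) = d^4/4 + d^3 - d^2/4 - d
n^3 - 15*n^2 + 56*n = n*(n - 8)*(n - 7)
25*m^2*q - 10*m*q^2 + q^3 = q*(-5*m + q)^2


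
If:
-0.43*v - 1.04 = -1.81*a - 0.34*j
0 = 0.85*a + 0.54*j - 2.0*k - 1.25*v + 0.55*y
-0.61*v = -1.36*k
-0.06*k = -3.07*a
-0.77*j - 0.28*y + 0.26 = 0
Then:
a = -0.01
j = 2.16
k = -0.33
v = -0.74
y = -5.00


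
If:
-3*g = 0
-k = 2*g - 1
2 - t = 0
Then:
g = 0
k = 1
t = 2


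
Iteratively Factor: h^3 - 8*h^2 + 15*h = (h)*(h^2 - 8*h + 15) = h*(h - 5)*(h - 3)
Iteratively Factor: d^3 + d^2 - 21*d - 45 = (d + 3)*(d^2 - 2*d - 15) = (d - 5)*(d + 3)*(d + 3)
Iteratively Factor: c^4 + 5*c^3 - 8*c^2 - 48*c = (c + 4)*(c^3 + c^2 - 12*c) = (c - 3)*(c + 4)*(c^2 + 4*c) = (c - 3)*(c + 4)^2*(c)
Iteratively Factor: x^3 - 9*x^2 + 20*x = (x - 5)*(x^2 - 4*x) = (x - 5)*(x - 4)*(x)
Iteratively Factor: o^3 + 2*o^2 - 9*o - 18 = (o + 3)*(o^2 - o - 6) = (o + 2)*(o + 3)*(o - 3)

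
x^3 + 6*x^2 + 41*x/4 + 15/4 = (x + 1/2)*(x + 5/2)*(x + 3)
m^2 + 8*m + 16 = (m + 4)^2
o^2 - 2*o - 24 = (o - 6)*(o + 4)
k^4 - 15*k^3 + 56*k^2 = k^2*(k - 8)*(k - 7)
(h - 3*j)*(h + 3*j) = h^2 - 9*j^2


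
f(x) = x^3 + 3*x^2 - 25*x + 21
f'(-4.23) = 3.30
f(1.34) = -4.71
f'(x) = 3*x^2 + 6*x - 25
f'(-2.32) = -22.77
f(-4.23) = 104.74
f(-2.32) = 82.66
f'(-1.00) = -28.00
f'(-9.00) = 164.00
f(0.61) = 7.09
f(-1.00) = 48.00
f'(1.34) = -11.57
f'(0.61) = -20.22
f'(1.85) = -3.63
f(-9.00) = -240.00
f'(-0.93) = -27.99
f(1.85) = -8.65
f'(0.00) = -25.00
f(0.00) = 21.00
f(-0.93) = 46.04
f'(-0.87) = -27.95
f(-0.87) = 44.36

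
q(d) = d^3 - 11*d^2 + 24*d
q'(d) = 3*d^2 - 22*d + 24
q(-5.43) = -614.76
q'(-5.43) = 231.91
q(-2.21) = -117.56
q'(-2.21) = 87.27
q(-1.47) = -62.23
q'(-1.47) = 62.82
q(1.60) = 14.34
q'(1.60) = -3.52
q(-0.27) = -7.30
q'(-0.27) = 30.16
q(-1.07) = -39.50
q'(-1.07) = 50.97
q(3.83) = -13.26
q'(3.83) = -16.25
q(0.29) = 6.06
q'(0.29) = 17.87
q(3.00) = 0.00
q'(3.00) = -15.00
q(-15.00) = -6210.00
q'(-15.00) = 1029.00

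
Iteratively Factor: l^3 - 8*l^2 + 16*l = (l - 4)*(l^2 - 4*l) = l*(l - 4)*(l - 4)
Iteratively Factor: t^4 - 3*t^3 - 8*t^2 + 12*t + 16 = (t + 2)*(t^3 - 5*t^2 + 2*t + 8) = (t - 4)*(t + 2)*(t^2 - t - 2) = (t - 4)*(t + 1)*(t + 2)*(t - 2)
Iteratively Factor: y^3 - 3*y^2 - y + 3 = (y - 1)*(y^2 - 2*y - 3) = (y - 3)*(y - 1)*(y + 1)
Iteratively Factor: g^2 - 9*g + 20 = (g - 4)*(g - 5)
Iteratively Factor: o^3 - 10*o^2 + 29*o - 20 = (o - 4)*(o^2 - 6*o + 5) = (o - 5)*(o - 4)*(o - 1)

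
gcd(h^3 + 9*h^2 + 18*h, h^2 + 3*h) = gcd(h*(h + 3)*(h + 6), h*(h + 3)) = h^2 + 3*h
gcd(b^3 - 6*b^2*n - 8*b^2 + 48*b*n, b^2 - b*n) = b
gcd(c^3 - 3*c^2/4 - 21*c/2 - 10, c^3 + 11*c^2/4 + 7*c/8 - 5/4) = c^2 + 13*c/4 + 5/2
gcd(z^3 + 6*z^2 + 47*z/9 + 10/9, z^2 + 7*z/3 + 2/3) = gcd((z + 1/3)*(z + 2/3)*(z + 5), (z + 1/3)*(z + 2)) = z + 1/3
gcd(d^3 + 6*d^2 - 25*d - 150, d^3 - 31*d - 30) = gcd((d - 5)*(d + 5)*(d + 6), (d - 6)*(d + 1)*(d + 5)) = d + 5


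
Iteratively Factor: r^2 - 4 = (r + 2)*(r - 2)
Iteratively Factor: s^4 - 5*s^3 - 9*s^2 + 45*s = (s)*(s^3 - 5*s^2 - 9*s + 45) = s*(s + 3)*(s^2 - 8*s + 15) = s*(s - 5)*(s + 3)*(s - 3)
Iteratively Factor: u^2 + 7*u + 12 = (u + 4)*(u + 3)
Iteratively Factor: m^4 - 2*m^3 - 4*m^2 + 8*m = (m + 2)*(m^3 - 4*m^2 + 4*m) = (m - 2)*(m + 2)*(m^2 - 2*m) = m*(m - 2)*(m + 2)*(m - 2)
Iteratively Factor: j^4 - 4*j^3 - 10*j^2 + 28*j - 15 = (j - 5)*(j^3 + j^2 - 5*j + 3) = (j - 5)*(j - 1)*(j^2 + 2*j - 3) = (j - 5)*(j - 1)*(j + 3)*(j - 1)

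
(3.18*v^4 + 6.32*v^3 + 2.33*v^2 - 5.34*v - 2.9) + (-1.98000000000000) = 3.18*v^4 + 6.32*v^3 + 2.33*v^2 - 5.34*v - 4.88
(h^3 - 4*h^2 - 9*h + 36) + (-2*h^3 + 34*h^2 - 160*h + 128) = -h^3 + 30*h^2 - 169*h + 164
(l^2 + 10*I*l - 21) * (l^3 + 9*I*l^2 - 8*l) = l^5 + 19*I*l^4 - 119*l^3 - 269*I*l^2 + 168*l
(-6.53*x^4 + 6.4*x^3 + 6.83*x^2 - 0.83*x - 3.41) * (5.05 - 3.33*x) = 21.7449*x^5 - 54.2885*x^4 + 9.5761*x^3 + 37.2554*x^2 + 7.1638*x - 17.2205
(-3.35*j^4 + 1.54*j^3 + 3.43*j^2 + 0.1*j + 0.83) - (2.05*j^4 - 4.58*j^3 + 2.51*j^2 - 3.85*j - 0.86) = -5.4*j^4 + 6.12*j^3 + 0.92*j^2 + 3.95*j + 1.69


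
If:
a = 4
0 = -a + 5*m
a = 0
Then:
No Solution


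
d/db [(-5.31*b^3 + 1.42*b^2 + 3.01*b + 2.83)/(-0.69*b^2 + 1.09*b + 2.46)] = (3.6639*b^4 - 11.5758*b^3 - 35.5631*b^2 + 10.8918*b + 4.3199)/(0.4761*b^4 - 1.5042*b^3 - 2.2067*b^2 + 5.3628*b + 6.0516)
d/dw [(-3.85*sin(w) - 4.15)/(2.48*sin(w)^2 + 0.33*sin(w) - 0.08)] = (9.548*sin(w)^2 + 20.584*sin(w) + 1.6775)*cos(w)/(6.1504*sin(w)^4 + 1.6368*sin(w)^3 - 0.2879*sin(w)^2 - 0.0528*sin(w) + 0.0064)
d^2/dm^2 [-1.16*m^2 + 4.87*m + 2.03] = -2.32000000000000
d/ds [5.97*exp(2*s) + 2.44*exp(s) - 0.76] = (11.94*exp(s) + 2.44)*exp(s)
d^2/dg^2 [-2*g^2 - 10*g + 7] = -4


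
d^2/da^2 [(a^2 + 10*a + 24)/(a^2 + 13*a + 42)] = -6/(a^3 + 21*a^2 + 147*a + 343)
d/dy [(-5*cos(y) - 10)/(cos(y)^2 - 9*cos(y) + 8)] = 5*(sin(y)^2 - 4*cos(y) + 25)*sin(y)/(cos(y)^2 - 9*cos(y) + 8)^2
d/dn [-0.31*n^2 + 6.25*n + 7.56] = 6.25 - 0.62*n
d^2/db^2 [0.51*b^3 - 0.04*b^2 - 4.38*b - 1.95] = 3.06*b - 0.08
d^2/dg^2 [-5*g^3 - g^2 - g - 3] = -30*g - 2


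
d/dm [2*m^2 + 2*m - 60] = 4*m + 2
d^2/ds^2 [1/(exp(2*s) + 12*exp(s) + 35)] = 4*(-(exp(s) + 3)*(exp(2*s) + 12*exp(s) + 35) + 2*(exp(s) + 6)^2*exp(s))*exp(s)/(exp(2*s) + 12*exp(s) + 35)^3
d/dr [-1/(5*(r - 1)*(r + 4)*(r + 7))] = ((r - 1)*(r + 4) + (r - 1)*(r + 7) + (r + 4)*(r + 7))/(5*(r - 1)^2*(r + 4)^2*(r + 7)^2)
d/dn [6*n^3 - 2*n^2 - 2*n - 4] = 18*n^2 - 4*n - 2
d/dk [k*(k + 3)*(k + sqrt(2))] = k*(k + 3) + k*(k + sqrt(2)) + (k + 3)*(k + sqrt(2))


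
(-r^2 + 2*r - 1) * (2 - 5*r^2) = 5*r^4 - 10*r^3 + 3*r^2 + 4*r - 2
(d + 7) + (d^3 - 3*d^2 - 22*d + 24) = d^3 - 3*d^2 - 21*d + 31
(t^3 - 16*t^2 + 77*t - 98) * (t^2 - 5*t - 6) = t^5 - 21*t^4 + 151*t^3 - 387*t^2 + 28*t + 588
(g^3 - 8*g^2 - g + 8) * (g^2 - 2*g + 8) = g^5 - 10*g^4 + 23*g^3 - 54*g^2 - 24*g + 64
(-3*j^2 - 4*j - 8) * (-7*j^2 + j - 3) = 21*j^4 + 25*j^3 + 61*j^2 + 4*j + 24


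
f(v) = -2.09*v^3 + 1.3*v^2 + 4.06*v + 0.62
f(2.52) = -14.34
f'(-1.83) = -21.70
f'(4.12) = -91.66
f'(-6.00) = -237.26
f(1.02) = 3.90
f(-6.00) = 474.50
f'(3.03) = -45.63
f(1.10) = 3.88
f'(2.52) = -29.21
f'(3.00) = -44.57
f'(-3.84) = -98.38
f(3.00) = -31.93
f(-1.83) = 10.35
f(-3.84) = 122.54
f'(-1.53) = -14.60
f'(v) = -6.27*v^2 + 2.6*v + 4.06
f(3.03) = -33.28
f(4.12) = -106.75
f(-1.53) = 4.94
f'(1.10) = -0.67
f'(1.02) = 0.19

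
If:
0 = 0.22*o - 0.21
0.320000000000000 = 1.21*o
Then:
No Solution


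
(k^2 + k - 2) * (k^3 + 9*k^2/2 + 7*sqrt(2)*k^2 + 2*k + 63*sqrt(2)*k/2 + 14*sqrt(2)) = k^5 + 11*k^4/2 + 7*sqrt(2)*k^4 + 9*k^3/2 + 77*sqrt(2)*k^3/2 - 7*k^2 + 63*sqrt(2)*k^2/2 - 49*sqrt(2)*k - 4*k - 28*sqrt(2)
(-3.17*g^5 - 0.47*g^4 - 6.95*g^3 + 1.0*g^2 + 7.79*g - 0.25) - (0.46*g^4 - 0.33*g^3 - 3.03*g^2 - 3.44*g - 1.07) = -3.17*g^5 - 0.93*g^4 - 6.62*g^3 + 4.03*g^2 + 11.23*g + 0.82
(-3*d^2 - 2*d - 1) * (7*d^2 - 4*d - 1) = -21*d^4 - 2*d^3 + 4*d^2 + 6*d + 1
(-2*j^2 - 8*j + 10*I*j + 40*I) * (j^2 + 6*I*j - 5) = -2*j^4 - 8*j^3 - 2*I*j^3 - 50*j^2 - 8*I*j^2 - 200*j - 50*I*j - 200*I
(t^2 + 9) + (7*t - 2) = t^2 + 7*t + 7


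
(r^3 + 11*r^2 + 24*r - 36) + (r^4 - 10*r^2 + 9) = r^4 + r^3 + r^2 + 24*r - 27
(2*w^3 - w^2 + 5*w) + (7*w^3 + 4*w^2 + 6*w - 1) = 9*w^3 + 3*w^2 + 11*w - 1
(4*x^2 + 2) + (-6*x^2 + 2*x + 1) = -2*x^2 + 2*x + 3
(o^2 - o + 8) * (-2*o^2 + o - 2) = -2*o^4 + 3*o^3 - 19*o^2 + 10*o - 16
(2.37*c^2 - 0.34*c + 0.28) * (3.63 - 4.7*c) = -11.139*c^3 + 10.2011*c^2 - 2.5502*c + 1.0164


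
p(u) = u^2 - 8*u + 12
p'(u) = 2*u - 8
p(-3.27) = 48.85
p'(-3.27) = -14.54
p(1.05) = 4.70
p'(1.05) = -5.90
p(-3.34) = 49.88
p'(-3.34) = -14.68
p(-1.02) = 21.20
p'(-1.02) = -10.04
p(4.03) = -4.00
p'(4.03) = 0.06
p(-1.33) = 24.41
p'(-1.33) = -10.66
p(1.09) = 4.47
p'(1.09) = -5.82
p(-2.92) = 43.89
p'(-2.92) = -13.84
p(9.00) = 21.00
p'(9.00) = 10.00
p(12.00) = 60.00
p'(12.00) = 16.00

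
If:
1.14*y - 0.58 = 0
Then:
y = 0.51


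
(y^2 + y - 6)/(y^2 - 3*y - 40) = (-y^2 - y + 6)/(-y^2 + 3*y + 40)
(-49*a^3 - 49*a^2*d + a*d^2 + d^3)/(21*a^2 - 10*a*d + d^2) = (-7*a^2 - 8*a*d - d^2)/(3*a - d)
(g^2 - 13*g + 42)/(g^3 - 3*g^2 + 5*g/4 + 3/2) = 4*(g^2 - 13*g + 42)/(4*g^3 - 12*g^2 + 5*g + 6)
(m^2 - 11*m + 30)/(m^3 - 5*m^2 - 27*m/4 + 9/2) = 4*(m - 5)/(4*m^2 + 4*m - 3)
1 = 1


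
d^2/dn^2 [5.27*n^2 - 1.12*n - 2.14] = 10.5400000000000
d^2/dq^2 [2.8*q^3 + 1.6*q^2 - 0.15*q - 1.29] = 16.8*q + 3.2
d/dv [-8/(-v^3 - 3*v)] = 24*(-v^2 - 1)/(v^2*(v^2 + 3)^2)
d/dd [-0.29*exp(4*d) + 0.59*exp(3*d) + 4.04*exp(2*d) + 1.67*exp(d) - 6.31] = (-1.16*exp(3*d) + 1.77*exp(2*d) + 8.08*exp(d) + 1.67)*exp(d)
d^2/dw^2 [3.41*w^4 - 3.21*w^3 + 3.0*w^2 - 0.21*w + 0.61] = 40.92*w^2 - 19.26*w + 6.0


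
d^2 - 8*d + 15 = (d - 5)*(d - 3)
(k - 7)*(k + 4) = k^2 - 3*k - 28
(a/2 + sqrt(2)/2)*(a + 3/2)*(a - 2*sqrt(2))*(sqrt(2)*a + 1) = sqrt(2)*a^4/2 - a^3/2 + 3*sqrt(2)*a^3/4 - 5*sqrt(2)*a^2/2 - 3*a^2/4 - 15*sqrt(2)*a/4 - 2*a - 3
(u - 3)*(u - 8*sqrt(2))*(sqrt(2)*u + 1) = sqrt(2)*u^3 - 15*u^2 - 3*sqrt(2)*u^2 - 8*sqrt(2)*u + 45*u + 24*sqrt(2)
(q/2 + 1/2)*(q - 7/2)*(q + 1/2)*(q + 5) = q^4/2 + 3*q^3/2 - 59*q^2/8 - 51*q/4 - 35/8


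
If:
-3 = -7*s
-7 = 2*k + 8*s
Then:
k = -73/14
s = 3/7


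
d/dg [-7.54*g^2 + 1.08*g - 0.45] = 1.08 - 15.08*g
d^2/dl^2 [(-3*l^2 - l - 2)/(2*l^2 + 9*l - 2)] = 20*(5*l^3 - 6*l^2 - 12*l - 20)/(8*l^6 + 108*l^5 + 462*l^4 + 513*l^3 - 462*l^2 + 108*l - 8)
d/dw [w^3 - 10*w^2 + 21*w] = 3*w^2 - 20*w + 21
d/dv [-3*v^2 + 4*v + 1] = 4 - 6*v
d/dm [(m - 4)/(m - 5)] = -1/(m - 5)^2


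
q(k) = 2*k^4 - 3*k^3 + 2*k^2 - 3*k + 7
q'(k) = 8*k^3 - 9*k^2 + 4*k - 3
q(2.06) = 19.10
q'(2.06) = 36.98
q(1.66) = 8.99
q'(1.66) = 15.43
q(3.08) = 109.06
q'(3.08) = 157.69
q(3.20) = 129.29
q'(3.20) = 179.78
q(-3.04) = 289.70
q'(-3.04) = -323.09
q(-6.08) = 3506.47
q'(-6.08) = -2158.06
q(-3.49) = 466.07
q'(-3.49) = -466.65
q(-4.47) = 1126.79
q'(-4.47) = -915.23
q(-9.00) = 15505.00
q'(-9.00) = -6600.00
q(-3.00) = 277.00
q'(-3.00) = -312.00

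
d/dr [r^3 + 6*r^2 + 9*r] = 3*r^2 + 12*r + 9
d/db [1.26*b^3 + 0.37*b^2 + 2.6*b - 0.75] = 3.78*b^2 + 0.74*b + 2.6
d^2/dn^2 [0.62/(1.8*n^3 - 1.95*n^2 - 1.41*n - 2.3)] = ((2.418 - 6.696*n)*(-1.8*n^3 + 1.95*n^2 + 1.41*n + 2.3) - 0.62*(-10.8*n^2 + 7.8*n + 2.82)*(-5.4*n^2 + 3.9*n + 1.41))/(-1.8*n^3 + 1.95*n^2 + 1.41*n + 2.3)^3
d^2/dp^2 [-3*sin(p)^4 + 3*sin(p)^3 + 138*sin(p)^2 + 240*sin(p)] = 48*sin(p)^4 - 27*sin(p)^3 - 588*sin(p)^2 - 222*sin(p) + 276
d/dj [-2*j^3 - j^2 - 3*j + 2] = -6*j^2 - 2*j - 3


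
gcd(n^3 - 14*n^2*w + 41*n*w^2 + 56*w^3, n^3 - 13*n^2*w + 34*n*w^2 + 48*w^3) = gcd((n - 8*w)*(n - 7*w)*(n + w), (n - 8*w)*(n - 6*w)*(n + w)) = -n^2 + 7*n*w + 8*w^2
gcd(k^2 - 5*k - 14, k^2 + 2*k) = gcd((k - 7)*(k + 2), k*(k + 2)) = k + 2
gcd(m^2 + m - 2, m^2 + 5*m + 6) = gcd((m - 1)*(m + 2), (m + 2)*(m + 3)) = m + 2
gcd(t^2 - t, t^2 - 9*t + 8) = t - 1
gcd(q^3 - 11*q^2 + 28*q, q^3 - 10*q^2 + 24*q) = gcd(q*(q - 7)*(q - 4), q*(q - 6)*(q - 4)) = q^2 - 4*q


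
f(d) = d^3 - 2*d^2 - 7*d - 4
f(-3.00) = -28.00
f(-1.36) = -0.69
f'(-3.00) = 32.00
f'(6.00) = 77.00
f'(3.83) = 21.69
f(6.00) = 98.00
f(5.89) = 89.72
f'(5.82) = 71.34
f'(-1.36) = 3.99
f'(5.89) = 73.52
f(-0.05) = -3.66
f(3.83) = -3.97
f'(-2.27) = 17.54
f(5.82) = 84.65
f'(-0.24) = -5.87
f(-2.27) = -10.11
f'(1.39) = -6.76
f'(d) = 3*d^2 - 4*d - 7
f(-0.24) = -2.45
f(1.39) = -14.91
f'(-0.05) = -6.79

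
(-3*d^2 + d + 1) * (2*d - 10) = -6*d^3 + 32*d^2 - 8*d - 10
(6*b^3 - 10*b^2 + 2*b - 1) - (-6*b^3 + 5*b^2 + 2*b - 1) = 12*b^3 - 15*b^2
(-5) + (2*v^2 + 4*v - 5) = 2*v^2 + 4*v - 10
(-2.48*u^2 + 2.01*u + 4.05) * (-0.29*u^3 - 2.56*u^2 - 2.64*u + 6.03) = 0.7192*u^5 + 5.7659*u^4 + 0.2271*u^3 - 30.6288*u^2 + 1.4283*u + 24.4215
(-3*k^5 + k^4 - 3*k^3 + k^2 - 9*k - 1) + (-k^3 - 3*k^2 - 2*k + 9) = -3*k^5 + k^4 - 4*k^3 - 2*k^2 - 11*k + 8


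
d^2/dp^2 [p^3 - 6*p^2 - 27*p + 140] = 6*p - 12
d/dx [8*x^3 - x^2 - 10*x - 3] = 24*x^2 - 2*x - 10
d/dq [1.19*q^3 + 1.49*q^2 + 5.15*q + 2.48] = 3.57*q^2 + 2.98*q + 5.15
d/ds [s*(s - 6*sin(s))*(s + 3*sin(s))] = -3*s^2*cos(s) + 3*s^2 - 6*s*sin(s) - 18*s*sin(2*s) - 18*sin(s)^2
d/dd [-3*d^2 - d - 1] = -6*d - 1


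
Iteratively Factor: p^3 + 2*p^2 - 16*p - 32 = (p + 4)*(p^2 - 2*p - 8) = (p + 2)*(p + 4)*(p - 4)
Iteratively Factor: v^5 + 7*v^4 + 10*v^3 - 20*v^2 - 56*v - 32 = (v + 2)*(v^4 + 5*v^3 - 20*v - 16) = (v + 1)*(v + 2)*(v^3 + 4*v^2 - 4*v - 16) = (v + 1)*(v + 2)^2*(v^2 + 2*v - 8) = (v - 2)*(v + 1)*(v + 2)^2*(v + 4)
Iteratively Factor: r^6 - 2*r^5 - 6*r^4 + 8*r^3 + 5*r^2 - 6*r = (r + 1)*(r^5 - 3*r^4 - 3*r^3 + 11*r^2 - 6*r) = (r - 3)*(r + 1)*(r^4 - 3*r^2 + 2*r) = (r - 3)*(r - 1)*(r + 1)*(r^3 + r^2 - 2*r) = r*(r - 3)*(r - 1)*(r + 1)*(r^2 + r - 2) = r*(r - 3)*(r - 1)^2*(r + 1)*(r + 2)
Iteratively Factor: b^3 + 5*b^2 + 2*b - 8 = (b - 1)*(b^2 + 6*b + 8) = (b - 1)*(b + 4)*(b + 2)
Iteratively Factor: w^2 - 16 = (w + 4)*(w - 4)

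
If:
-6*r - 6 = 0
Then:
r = -1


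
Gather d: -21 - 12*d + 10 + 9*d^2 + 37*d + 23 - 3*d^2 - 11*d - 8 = 6*d^2 + 14*d + 4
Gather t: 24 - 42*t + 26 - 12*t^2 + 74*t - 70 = -12*t^2 + 32*t - 20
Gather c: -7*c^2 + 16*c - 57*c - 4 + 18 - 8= -7*c^2 - 41*c + 6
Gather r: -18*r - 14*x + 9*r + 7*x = -9*r - 7*x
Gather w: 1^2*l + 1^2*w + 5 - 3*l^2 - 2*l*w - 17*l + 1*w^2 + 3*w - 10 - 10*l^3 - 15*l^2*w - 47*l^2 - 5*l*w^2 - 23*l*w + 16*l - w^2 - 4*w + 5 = -10*l^3 - 50*l^2 - 5*l*w^2 + w*(-15*l^2 - 25*l)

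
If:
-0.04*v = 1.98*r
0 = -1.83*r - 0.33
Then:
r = -0.18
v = 8.93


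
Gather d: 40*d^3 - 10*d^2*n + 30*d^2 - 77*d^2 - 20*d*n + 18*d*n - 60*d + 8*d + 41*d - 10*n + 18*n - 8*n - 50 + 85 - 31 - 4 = 40*d^3 + d^2*(-10*n - 47) + d*(-2*n - 11)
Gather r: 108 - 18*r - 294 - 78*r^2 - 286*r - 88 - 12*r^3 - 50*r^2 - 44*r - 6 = -12*r^3 - 128*r^2 - 348*r - 280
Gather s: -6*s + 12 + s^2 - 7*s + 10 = s^2 - 13*s + 22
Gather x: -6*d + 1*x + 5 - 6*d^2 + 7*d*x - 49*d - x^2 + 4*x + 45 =-6*d^2 - 55*d - x^2 + x*(7*d + 5) + 50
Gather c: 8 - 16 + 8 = 0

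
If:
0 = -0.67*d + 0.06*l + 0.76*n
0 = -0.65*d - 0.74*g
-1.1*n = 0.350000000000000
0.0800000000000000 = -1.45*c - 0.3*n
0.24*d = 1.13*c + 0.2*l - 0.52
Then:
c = 0.01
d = -0.15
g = 0.13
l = 2.36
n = -0.32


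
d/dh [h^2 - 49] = 2*h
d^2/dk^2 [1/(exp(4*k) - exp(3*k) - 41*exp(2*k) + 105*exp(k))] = ((-16*exp(3*k) + 9*exp(2*k) + 164*exp(k) - 105)*(exp(3*k) - exp(2*k) - 41*exp(k) + 105) + 2*(4*exp(3*k) - 3*exp(2*k) - 82*exp(k) + 105)^2)*exp(-k)/(exp(3*k) - exp(2*k) - 41*exp(k) + 105)^3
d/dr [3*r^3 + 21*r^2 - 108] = 3*r*(3*r + 14)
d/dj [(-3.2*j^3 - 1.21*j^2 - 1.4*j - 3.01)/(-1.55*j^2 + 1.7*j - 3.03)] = (4.96*j^4 - 10.88*j^3 + 24.861*j^2 - 1.9984*j + 9.359)/(2.4025*j^4 - 5.27*j^3 + 12.283*j^2 - 10.302*j + 9.1809)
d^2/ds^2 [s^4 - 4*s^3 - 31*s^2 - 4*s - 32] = 12*s^2 - 24*s - 62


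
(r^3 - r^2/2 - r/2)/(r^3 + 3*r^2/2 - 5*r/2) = (2*r + 1)/(2*r + 5)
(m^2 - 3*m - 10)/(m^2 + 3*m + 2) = (m - 5)/(m + 1)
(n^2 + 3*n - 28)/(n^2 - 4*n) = (n + 7)/n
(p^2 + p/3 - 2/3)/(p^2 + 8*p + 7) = (p - 2/3)/(p + 7)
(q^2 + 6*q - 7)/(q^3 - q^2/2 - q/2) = 2*(q + 7)/(q*(2*q + 1))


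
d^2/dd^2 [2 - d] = 0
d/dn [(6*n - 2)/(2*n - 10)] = -14/(n - 5)^2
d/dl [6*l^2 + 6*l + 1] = 12*l + 6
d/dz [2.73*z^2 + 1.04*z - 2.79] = 5.46*z + 1.04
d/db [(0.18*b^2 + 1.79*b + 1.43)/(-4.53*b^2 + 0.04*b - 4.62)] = (8.1159*b^2 + 11.2926*b - 8.327)/(20.5209*b^4 - 0.3624*b^3 + 41.8588*b^2 - 0.3696*b + 21.3444)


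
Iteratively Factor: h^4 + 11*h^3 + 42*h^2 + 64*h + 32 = (h + 4)*(h^3 + 7*h^2 + 14*h + 8) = (h + 2)*(h + 4)*(h^2 + 5*h + 4) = (h + 2)*(h + 4)^2*(h + 1)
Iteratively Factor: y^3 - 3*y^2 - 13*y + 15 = (y + 3)*(y^2 - 6*y + 5) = (y - 5)*(y + 3)*(y - 1)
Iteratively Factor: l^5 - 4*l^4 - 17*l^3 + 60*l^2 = (l + 4)*(l^4 - 8*l^3 + 15*l^2) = l*(l + 4)*(l^3 - 8*l^2 + 15*l) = l*(l - 5)*(l + 4)*(l^2 - 3*l) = l^2*(l - 5)*(l + 4)*(l - 3)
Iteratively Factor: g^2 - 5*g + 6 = (g - 3)*(g - 2)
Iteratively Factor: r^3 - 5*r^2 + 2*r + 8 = (r + 1)*(r^2 - 6*r + 8) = (r - 2)*(r + 1)*(r - 4)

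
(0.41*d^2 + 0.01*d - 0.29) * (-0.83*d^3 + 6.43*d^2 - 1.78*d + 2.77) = -0.3403*d^5 + 2.628*d^4 - 0.4248*d^3 - 0.7468*d^2 + 0.5439*d - 0.8033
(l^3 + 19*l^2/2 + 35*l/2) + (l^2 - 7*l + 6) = l^3 + 21*l^2/2 + 21*l/2 + 6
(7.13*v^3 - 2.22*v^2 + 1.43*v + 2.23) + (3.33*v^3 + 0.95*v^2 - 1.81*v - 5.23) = 10.46*v^3 - 1.27*v^2 - 0.38*v - 3.0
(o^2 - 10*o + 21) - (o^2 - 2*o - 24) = 45 - 8*o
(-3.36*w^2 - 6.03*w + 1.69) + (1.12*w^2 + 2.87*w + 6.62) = -2.24*w^2 - 3.16*w + 8.31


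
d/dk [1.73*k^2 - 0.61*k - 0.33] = 3.46*k - 0.61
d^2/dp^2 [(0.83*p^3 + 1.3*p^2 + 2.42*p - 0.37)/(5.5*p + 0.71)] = (50.215*p^3 + 19.4469*p^2 + 2.51041799999999*p - 39.97454)/(166.375*p^3 + 64.4325*p^2 + 8.31765*p + 0.357911)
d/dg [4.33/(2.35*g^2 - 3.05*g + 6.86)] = (13.2065 - 20.351*g)/(2.35*g^2 - 3.05*g + 6.86)^2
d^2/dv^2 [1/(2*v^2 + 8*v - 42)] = (-v^2 - 4*v + 4*(v + 2)^2 + 21)/(v^2 + 4*v - 21)^3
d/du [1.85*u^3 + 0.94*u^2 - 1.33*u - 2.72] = 5.55*u^2 + 1.88*u - 1.33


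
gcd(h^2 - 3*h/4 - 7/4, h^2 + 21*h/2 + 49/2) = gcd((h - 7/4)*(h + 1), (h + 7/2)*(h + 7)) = 1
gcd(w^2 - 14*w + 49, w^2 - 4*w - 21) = w - 7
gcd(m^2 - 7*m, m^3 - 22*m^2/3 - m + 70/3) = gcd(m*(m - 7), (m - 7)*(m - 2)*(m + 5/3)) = m - 7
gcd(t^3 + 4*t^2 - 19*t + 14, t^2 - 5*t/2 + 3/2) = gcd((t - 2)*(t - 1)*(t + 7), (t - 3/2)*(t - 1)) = t - 1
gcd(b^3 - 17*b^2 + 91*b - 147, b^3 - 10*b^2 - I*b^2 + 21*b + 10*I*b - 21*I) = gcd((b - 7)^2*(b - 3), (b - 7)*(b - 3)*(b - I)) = b^2 - 10*b + 21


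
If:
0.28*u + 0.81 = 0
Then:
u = -2.89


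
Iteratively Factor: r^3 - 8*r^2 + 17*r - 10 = (r - 2)*(r^2 - 6*r + 5) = (r - 5)*(r - 2)*(r - 1)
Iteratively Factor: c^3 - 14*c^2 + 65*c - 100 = (c - 5)*(c^2 - 9*c + 20) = (c - 5)*(c - 4)*(c - 5)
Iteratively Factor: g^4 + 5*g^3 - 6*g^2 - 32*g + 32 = (g + 4)*(g^3 + g^2 - 10*g + 8) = (g + 4)^2*(g^2 - 3*g + 2) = (g - 2)*(g + 4)^2*(g - 1)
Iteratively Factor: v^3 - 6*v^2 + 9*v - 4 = (v - 1)*(v^2 - 5*v + 4) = (v - 4)*(v - 1)*(v - 1)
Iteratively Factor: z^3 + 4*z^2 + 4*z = (z)*(z^2 + 4*z + 4) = z*(z + 2)*(z + 2)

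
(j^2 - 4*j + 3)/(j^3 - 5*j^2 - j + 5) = (j - 3)/(j^2 - 4*j - 5)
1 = 1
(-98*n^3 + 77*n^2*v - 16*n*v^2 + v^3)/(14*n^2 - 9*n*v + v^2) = -7*n + v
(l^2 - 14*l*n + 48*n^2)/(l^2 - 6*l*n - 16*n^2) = (l - 6*n)/(l + 2*n)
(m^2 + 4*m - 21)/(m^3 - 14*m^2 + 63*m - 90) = (m + 7)/(m^2 - 11*m + 30)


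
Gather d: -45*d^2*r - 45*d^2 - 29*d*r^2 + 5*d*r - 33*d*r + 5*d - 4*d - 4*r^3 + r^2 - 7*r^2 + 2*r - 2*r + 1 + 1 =d^2*(-45*r - 45) + d*(-29*r^2 - 28*r + 1) - 4*r^3 - 6*r^2 + 2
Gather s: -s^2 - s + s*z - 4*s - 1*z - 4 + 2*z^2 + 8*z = -s^2 + s*(z - 5) + 2*z^2 + 7*z - 4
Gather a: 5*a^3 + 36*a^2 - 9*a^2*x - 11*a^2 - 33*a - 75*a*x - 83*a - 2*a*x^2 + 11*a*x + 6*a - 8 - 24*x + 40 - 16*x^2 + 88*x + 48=5*a^3 + a^2*(25 - 9*x) + a*(-2*x^2 - 64*x - 110) - 16*x^2 + 64*x + 80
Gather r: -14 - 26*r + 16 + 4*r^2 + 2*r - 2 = 4*r^2 - 24*r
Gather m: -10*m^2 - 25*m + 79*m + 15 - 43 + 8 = -10*m^2 + 54*m - 20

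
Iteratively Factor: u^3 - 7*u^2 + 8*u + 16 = (u - 4)*(u^2 - 3*u - 4) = (u - 4)*(u + 1)*(u - 4)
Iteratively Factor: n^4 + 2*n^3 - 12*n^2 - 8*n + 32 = (n + 2)*(n^3 - 12*n + 16) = (n + 2)*(n + 4)*(n^2 - 4*n + 4) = (n - 2)*(n + 2)*(n + 4)*(n - 2)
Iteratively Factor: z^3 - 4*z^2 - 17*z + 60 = (z - 5)*(z^2 + z - 12) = (z - 5)*(z + 4)*(z - 3)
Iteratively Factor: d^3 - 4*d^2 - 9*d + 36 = (d - 4)*(d^2 - 9) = (d - 4)*(d - 3)*(d + 3)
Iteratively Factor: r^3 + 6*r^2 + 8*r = (r + 2)*(r^2 + 4*r) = (r + 2)*(r + 4)*(r)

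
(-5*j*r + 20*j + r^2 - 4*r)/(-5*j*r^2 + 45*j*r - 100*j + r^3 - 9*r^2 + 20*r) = 1/(r - 5)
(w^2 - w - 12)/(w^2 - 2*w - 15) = (w - 4)/(w - 5)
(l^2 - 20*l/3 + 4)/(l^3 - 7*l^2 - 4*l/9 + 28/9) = 3*(l - 6)/(3*l^2 - 19*l - 14)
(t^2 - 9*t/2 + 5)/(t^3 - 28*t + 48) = (t - 5/2)/(t^2 + 2*t - 24)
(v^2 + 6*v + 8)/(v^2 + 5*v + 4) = (v + 2)/(v + 1)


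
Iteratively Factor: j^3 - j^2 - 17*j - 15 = (j + 1)*(j^2 - 2*j - 15) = (j + 1)*(j + 3)*(j - 5)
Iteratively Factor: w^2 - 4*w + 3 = (w - 3)*(w - 1)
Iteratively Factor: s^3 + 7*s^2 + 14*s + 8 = (s + 2)*(s^2 + 5*s + 4) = (s + 1)*(s + 2)*(s + 4)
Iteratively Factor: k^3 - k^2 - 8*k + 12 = (k - 2)*(k^2 + k - 6) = (k - 2)*(k + 3)*(k - 2)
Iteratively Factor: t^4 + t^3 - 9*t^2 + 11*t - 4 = (t - 1)*(t^3 + 2*t^2 - 7*t + 4) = (t - 1)^2*(t^2 + 3*t - 4) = (t - 1)^3*(t + 4)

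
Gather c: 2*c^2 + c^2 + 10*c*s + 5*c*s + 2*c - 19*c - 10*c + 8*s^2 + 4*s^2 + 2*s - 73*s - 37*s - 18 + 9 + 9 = 3*c^2 + c*(15*s - 27) + 12*s^2 - 108*s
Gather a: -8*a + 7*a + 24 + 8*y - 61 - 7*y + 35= -a + y - 2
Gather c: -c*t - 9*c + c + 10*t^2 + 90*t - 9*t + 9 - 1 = c*(-t - 8) + 10*t^2 + 81*t + 8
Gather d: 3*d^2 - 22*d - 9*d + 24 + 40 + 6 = 3*d^2 - 31*d + 70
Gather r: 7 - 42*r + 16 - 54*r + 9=32 - 96*r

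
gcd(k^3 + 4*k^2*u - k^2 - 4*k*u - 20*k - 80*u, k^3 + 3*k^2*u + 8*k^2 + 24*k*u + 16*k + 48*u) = k + 4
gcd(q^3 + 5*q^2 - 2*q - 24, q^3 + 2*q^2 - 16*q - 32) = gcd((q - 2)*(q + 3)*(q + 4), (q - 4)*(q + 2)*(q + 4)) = q + 4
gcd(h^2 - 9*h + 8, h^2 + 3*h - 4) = h - 1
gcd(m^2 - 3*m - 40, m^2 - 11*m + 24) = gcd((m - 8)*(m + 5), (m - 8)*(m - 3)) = m - 8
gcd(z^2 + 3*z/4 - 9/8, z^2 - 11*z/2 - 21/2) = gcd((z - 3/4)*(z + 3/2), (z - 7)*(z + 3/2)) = z + 3/2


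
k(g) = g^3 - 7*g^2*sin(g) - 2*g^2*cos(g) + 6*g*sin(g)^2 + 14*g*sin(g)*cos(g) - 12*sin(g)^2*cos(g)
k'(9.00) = 838.29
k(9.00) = 606.65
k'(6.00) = -99.45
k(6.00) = 196.66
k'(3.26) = 175.04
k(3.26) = 70.33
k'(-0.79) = -2.71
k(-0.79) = 0.61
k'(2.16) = -5.56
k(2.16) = -12.29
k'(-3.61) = 117.77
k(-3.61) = -46.85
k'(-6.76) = -227.07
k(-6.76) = -215.50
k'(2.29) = 5.60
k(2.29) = -12.34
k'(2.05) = -11.77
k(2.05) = -11.31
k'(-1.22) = -5.01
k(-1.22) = 2.37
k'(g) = 2*g^2*sin(g) - 7*g^2*cos(g) + 3*g^2 - 14*g*sin(g)^2 + 12*g*sin(g)*cos(g) - 14*g*sin(g) + 14*g*cos(g)^2 - 4*g*cos(g) + 12*sin(g)^3 + 6*sin(g)^2 - 24*sin(g)*cos(g)^2 + 14*sin(g)*cos(g)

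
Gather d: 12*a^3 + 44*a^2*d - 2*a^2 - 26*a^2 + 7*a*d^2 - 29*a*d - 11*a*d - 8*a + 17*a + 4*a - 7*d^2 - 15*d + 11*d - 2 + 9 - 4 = 12*a^3 - 28*a^2 + 13*a + d^2*(7*a - 7) + d*(44*a^2 - 40*a - 4) + 3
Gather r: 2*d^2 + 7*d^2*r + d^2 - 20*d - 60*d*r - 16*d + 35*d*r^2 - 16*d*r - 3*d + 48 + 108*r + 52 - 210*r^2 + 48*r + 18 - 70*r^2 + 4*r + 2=3*d^2 - 39*d + r^2*(35*d - 280) + r*(7*d^2 - 76*d + 160) + 120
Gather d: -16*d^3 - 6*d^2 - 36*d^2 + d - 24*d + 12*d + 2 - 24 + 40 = -16*d^3 - 42*d^2 - 11*d + 18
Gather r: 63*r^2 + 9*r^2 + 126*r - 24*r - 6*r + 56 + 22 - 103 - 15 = 72*r^2 + 96*r - 40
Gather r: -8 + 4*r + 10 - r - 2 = 3*r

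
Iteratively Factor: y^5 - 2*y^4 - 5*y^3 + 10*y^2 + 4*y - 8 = (y - 2)*(y^4 - 5*y^2 + 4) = (y - 2)*(y + 2)*(y^3 - 2*y^2 - y + 2) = (y - 2)*(y - 1)*(y + 2)*(y^2 - y - 2) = (y - 2)*(y - 1)*(y + 1)*(y + 2)*(y - 2)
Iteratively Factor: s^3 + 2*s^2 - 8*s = (s)*(s^2 + 2*s - 8) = s*(s - 2)*(s + 4)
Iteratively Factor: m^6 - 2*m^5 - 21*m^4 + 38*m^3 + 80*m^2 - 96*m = (m)*(m^5 - 2*m^4 - 21*m^3 + 38*m^2 + 80*m - 96) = m*(m + 2)*(m^4 - 4*m^3 - 13*m^2 + 64*m - 48) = m*(m - 3)*(m + 2)*(m^3 - m^2 - 16*m + 16) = m*(m - 3)*(m - 1)*(m + 2)*(m^2 - 16) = m*(m - 4)*(m - 3)*(m - 1)*(m + 2)*(m + 4)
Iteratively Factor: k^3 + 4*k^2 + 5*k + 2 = (k + 1)*(k^2 + 3*k + 2) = (k + 1)^2*(k + 2)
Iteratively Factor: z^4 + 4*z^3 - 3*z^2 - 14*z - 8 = (z + 4)*(z^3 - 3*z - 2) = (z - 2)*(z + 4)*(z^2 + 2*z + 1) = (z - 2)*(z + 1)*(z + 4)*(z + 1)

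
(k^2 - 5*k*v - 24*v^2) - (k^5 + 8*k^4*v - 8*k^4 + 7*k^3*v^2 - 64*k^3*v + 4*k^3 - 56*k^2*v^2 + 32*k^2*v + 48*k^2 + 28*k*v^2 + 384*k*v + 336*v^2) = -k^5 - 8*k^4*v + 8*k^4 - 7*k^3*v^2 + 64*k^3*v - 4*k^3 + 56*k^2*v^2 - 32*k^2*v - 47*k^2 - 28*k*v^2 - 389*k*v - 360*v^2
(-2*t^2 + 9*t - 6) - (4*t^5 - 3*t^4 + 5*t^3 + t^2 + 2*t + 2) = -4*t^5 + 3*t^4 - 5*t^3 - 3*t^2 + 7*t - 8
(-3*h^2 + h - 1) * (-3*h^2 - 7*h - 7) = 9*h^4 + 18*h^3 + 17*h^2 + 7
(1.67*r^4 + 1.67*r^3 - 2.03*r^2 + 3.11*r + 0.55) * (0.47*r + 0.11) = 0.7849*r^5 + 0.9686*r^4 - 0.7704*r^3 + 1.2384*r^2 + 0.6006*r + 0.0605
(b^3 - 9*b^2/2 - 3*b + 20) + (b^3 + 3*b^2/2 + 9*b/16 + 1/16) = 2*b^3 - 3*b^2 - 39*b/16 + 321/16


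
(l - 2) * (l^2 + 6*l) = l^3 + 4*l^2 - 12*l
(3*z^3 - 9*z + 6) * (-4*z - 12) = -12*z^4 - 36*z^3 + 36*z^2 + 84*z - 72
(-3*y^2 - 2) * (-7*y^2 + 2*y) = 21*y^4 - 6*y^3 + 14*y^2 - 4*y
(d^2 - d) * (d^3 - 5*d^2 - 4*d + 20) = d^5 - 6*d^4 + d^3 + 24*d^2 - 20*d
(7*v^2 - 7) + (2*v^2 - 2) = 9*v^2 - 9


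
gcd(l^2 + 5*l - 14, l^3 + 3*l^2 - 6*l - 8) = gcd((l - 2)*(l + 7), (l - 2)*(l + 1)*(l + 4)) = l - 2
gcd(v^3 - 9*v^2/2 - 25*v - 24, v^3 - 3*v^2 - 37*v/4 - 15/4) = v + 3/2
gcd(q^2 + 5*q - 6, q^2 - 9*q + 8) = q - 1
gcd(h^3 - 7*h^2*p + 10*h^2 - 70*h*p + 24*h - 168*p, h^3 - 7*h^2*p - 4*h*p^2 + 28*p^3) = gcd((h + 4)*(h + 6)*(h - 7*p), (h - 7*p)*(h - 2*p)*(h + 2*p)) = -h + 7*p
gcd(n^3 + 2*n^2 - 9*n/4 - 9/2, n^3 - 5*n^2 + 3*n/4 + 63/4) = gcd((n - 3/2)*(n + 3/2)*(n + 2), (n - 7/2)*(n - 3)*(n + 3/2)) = n + 3/2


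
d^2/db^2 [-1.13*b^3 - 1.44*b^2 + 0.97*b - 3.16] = -6.78*b - 2.88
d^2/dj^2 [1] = 0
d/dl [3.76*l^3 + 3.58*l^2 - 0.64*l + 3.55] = 11.28*l^2 + 7.16*l - 0.64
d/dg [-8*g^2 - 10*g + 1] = -16*g - 10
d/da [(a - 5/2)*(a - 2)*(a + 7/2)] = 3*a^2 - 2*a - 43/4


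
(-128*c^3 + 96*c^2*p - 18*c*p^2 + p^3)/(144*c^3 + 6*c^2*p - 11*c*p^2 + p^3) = (16*c^2 - 10*c*p + p^2)/(-18*c^2 - 3*c*p + p^2)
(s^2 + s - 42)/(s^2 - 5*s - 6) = (s + 7)/(s + 1)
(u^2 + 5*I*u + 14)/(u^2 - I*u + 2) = (u + 7*I)/(u + I)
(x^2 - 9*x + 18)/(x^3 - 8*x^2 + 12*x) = (x - 3)/(x*(x - 2))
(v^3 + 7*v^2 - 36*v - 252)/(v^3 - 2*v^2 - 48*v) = (v^2 + v - 42)/(v*(v - 8))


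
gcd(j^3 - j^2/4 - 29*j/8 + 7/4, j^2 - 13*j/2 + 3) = j - 1/2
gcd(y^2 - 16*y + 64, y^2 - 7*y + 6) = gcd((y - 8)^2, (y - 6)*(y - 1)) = 1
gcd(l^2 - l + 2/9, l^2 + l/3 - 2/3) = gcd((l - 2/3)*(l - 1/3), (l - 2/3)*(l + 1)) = l - 2/3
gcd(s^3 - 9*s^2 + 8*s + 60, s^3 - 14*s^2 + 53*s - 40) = s - 5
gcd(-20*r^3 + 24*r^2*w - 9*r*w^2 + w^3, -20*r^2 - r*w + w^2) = 5*r - w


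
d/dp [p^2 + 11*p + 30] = 2*p + 11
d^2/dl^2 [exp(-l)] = exp(-l)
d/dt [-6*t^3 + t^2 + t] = -18*t^2 + 2*t + 1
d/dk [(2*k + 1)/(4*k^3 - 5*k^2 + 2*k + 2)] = 2*(-8*k^3 - k^2 + 5*k + 1)/(16*k^6 - 40*k^5 + 41*k^4 - 4*k^3 - 16*k^2 + 8*k + 4)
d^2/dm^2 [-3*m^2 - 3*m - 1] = -6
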